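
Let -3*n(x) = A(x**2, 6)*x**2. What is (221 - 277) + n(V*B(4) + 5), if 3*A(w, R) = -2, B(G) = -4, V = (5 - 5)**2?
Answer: -454/9 ≈ -50.444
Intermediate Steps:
V = 0 (V = 0**2 = 0)
A(w, R) = -2/3 (A(w, R) = (1/3)*(-2) = -2/3)
n(x) = 2*x**2/9 (n(x) = -(-2)*x**2/9 = 2*x**2/9)
(221 - 277) + n(V*B(4) + 5) = (221 - 277) + 2*(0*(-4) + 5)**2/9 = -56 + 2*(0 + 5)**2/9 = -56 + (2/9)*5**2 = -56 + (2/9)*25 = -56 + 50/9 = -454/9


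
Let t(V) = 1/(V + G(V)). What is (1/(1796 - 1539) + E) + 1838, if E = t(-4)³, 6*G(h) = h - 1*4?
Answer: 1934808293/1052672 ≈ 1838.0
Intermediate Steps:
G(h) = -⅔ + h/6 (G(h) = (h - 1*4)/6 = (h - 4)/6 = (-4 + h)/6 = -⅔ + h/6)
t(V) = 1/(-⅔ + 7*V/6) (t(V) = 1/(V + (-⅔ + V/6)) = 1/(-⅔ + 7*V/6))
E = -27/4096 (E = (6/(-4 + 7*(-4)))³ = (6/(-4 - 28))³ = (6/(-32))³ = (6*(-1/32))³ = (-3/16)³ = -27/4096 ≈ -0.0065918)
(1/(1796 - 1539) + E) + 1838 = (1/(1796 - 1539) - 27/4096) + 1838 = (1/257 - 27/4096) + 1838 = -2843/1052672 + 1838 = 1934808293/1052672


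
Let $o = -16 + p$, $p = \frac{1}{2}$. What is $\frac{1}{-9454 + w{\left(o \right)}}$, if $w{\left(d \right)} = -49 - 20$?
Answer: $- \frac{1}{9523} \approx -0.00010501$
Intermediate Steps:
$p = \frac{1}{2} \approx 0.5$
$o = - \frac{31}{2}$ ($o = -16 + \frac{1}{2} = - \frac{31}{2} \approx -15.5$)
$w{\left(d \right)} = -69$ ($w{\left(d \right)} = -49 - 20 = -69$)
$\frac{1}{-9454 + w{\left(o \right)}} = \frac{1}{-9454 - 69} = \frac{1}{-9523} = - \frac{1}{9523}$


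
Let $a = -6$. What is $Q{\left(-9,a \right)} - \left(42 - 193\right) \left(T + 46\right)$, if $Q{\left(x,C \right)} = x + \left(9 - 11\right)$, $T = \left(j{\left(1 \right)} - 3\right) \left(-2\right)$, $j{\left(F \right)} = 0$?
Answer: $7841$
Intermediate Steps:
$T = 6$ ($T = \left(0 - 3\right) \left(-2\right) = \left(-3\right) \left(-2\right) = 6$)
$Q{\left(x,C \right)} = -2 + x$ ($Q{\left(x,C \right)} = x - 2 = -2 + x$)
$Q{\left(-9,a \right)} - \left(42 - 193\right) \left(T + 46\right) = \left(-2 - 9\right) - \left(42 - 193\right) \left(6 + 46\right) = -11 - \left(-151\right) 52 = -11 - -7852 = -11 + 7852 = 7841$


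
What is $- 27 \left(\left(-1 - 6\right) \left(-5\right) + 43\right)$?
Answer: $-2106$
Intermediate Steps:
$- 27 \left(\left(-1 - 6\right) \left(-5\right) + 43\right) = - 27 \left(\left(-7\right) \left(-5\right) + 43\right) = - 27 \left(35 + 43\right) = \left(-27\right) 78 = -2106$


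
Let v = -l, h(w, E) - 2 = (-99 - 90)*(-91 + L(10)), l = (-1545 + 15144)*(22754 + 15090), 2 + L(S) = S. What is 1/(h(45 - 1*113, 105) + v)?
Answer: -1/514624867 ≈ -1.9432e-9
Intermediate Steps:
L(S) = -2 + S
l = 514640556 (l = 13599*37844 = 514640556)
h(w, E) = 15689 (h(w, E) = 2 + (-99 - 90)*(-91 + (-2 + 10)) = 2 - 189*(-91 + 8) = 2 - 189*(-83) = 2 + 15687 = 15689)
v = -514640556 (v = -1*514640556 = -514640556)
1/(h(45 - 1*113, 105) + v) = 1/(15689 - 514640556) = 1/(-514624867) = -1/514624867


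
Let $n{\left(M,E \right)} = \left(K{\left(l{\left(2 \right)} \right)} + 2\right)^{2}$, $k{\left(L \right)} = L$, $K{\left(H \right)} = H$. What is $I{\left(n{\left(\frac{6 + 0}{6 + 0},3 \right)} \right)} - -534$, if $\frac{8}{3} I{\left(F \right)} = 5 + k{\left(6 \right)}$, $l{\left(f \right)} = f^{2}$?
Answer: $\frac{4305}{8} \approx 538.13$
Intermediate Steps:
$n{\left(M,E \right)} = 36$ ($n{\left(M,E \right)} = \left(2^{2} + 2\right)^{2} = \left(4 + 2\right)^{2} = 6^{2} = 36$)
$I{\left(F \right)} = \frac{33}{8}$ ($I{\left(F \right)} = \frac{3 \left(5 + 6\right)}{8} = \frac{3}{8} \cdot 11 = \frac{33}{8}$)
$I{\left(n{\left(\frac{6 + 0}{6 + 0},3 \right)} \right)} - -534 = \frac{33}{8} - -534 = \frac{33}{8} + 534 = \frac{4305}{8}$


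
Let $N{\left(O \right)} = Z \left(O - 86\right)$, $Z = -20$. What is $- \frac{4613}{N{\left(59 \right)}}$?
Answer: $- \frac{4613}{540} \approx -8.5426$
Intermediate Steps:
$N{\left(O \right)} = 1720 - 20 O$ ($N{\left(O \right)} = - 20 \left(O - 86\right) = - 20 \left(-86 + O\right) = 1720 - 20 O$)
$- \frac{4613}{N{\left(59 \right)}} = - \frac{4613}{1720 - 1180} = - \frac{4613}{540}$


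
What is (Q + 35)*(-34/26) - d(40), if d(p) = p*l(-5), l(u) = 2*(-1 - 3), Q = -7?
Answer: 3684/13 ≈ 283.38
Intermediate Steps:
l(u) = -8 (l(u) = 2*(-4) = -8)
d(p) = -8*p (d(p) = p*(-8) = -8*p)
(Q + 35)*(-34/26) - d(40) = (-7 + 35)*(-34/26) - (-8)*40 = 28*(-34*1/26) - 1*(-320) = 28*(-17/13) + 320 = -476/13 + 320 = 3684/13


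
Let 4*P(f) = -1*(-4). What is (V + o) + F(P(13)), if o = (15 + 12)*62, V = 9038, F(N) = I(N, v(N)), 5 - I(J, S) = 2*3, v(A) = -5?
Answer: 10711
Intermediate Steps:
I(J, S) = -1 (I(J, S) = 5 - 2*3 = 5 - 1*6 = 5 - 6 = -1)
P(f) = 1 (P(f) = (-1*(-4))/4 = (1/4)*4 = 1)
F(N) = -1
o = 1674 (o = 27*62 = 1674)
(V + o) + F(P(13)) = (9038 + 1674) - 1 = 10712 - 1 = 10711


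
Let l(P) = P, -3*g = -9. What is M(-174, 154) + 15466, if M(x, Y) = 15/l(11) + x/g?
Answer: 169503/11 ≈ 15409.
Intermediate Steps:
g = 3 (g = -1/3*(-9) = 3)
M(x, Y) = 15/11 + x/3
M(-174, 154) + 15466 = (15/11 + (1/3)*(-174)) + 15466 = (15/11 - 58) + 15466 = -623/11 + 15466 = 169503/11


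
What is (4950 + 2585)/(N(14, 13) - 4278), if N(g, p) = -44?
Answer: -7535/4322 ≈ -1.7434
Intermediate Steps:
(4950 + 2585)/(N(14, 13) - 4278) = (4950 + 2585)/(-44 - 4278) = 7535/(-4322) = 7535*(-1/4322) = -7535/4322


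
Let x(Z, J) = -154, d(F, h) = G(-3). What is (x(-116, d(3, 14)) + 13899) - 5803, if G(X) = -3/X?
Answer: 7942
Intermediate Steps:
d(F, h) = 1 (d(F, h) = -3/(-3) = -3*(-⅓) = 1)
(x(-116, d(3, 14)) + 13899) - 5803 = (-154 + 13899) - 5803 = 13745 - 5803 = 7942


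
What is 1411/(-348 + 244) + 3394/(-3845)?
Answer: -5778271/399880 ≈ -14.450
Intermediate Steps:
1411/(-348 + 244) + 3394/(-3845) = 1411/(-104) + 3394*(-1/3845) = 1411*(-1/104) - 3394/3845 = -1411/104 - 3394/3845 = -5778271/399880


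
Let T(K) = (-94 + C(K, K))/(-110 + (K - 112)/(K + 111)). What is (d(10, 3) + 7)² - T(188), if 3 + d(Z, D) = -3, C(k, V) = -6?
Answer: 1457/16407 ≈ 0.088804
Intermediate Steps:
d(Z, D) = -6 (d(Z, D) = -3 - 3 = -6)
T(K) = -100/(-110 + (-112 + K)/(111 + K)) (T(K) = (-94 - 6)/(-110 + (K - 112)/(K + 111)) = -100/(-110 + (-112 + K)/(111 + K)))
(d(10, 3) + 7)² - T(188) = (-6 + 7)² - 100*(111 + 188)/(12322 + 109*188) = 1² - 100*299/(12322 + 20492) = 1 - 100*299/32814 = 1 - 1*14950/16407 = 1 - 14950/16407 = 1457/16407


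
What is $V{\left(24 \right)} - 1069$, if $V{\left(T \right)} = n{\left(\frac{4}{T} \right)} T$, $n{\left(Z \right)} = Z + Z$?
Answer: $-1061$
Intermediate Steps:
$n{\left(Z \right)} = 2 Z$
$V{\left(T \right)} = 8$ ($V{\left(T \right)} = 2 \frac{4}{T} T = \frac{8}{T} T = 8$)
$V{\left(24 \right)} - 1069 = 8 - 1069 = -1061$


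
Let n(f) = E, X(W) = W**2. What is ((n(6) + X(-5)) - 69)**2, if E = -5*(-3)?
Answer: 841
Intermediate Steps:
E = 15
n(f) = 15
((n(6) + X(-5)) - 69)**2 = ((15 + (-5)**2) - 69)**2 = ((15 + 25) - 69)**2 = (40 - 69)**2 = (-29)**2 = 841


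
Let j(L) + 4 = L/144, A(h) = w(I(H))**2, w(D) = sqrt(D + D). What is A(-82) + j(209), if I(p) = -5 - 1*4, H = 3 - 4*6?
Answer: -2959/144 ≈ -20.549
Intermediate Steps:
H = -21 (H = 3 - 24 = -21)
I(p) = -9 (I(p) = -5 - 4 = -9)
w(D) = sqrt(2)*sqrt(D) (w(D) = sqrt(2*D) = sqrt(2)*sqrt(D))
A(h) = -18 (A(h) = (sqrt(2)*sqrt(-9))**2 = (sqrt(2)*(3*I))**2 = (3*I*sqrt(2))**2 = -18)
j(L) = -4 + L/144
A(-82) + j(209) = -18 + (-4 + (1/144)*209) = -18 + (-4 + 209/144) = -18 - 367/144 = -2959/144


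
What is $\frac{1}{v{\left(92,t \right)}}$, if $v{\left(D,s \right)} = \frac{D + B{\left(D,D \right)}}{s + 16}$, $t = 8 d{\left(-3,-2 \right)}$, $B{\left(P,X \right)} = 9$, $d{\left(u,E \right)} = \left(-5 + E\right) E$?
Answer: $\frac{128}{101} \approx 1.2673$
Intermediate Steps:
$d{\left(u,E \right)} = E \left(-5 + E\right)$
$t = 112$ ($t = 8 \left(- 2 \left(-5 - 2\right)\right) = 8 \left(\left(-2\right) \left(-7\right)\right) = 8 \cdot 14 = 112$)
$v{\left(D,s \right)} = \frac{9 + D}{16 + s}$ ($v{\left(D,s \right)} = \frac{D + 9}{s + 16} = \frac{9 + D}{16 + s}$)
$\frac{1}{v{\left(92,t \right)}} = \frac{1}{\frac{1}{16 + 112} \left(9 + 92\right)} = \frac{1}{\frac{1}{128} \cdot 101} = \frac{1}{\frac{101}{128}} = \frac{128}{101}$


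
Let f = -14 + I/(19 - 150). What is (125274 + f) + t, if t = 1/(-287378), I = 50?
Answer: 4715588475649/37646518 ≈ 1.2526e+5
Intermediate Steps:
f = -1884/131 (f = -14 + 50/(19 - 150) = -14 + 50/(-131) = -14 + 50*(-1/131) = -14 - 50/131 = -1884/131 ≈ -14.382)
t = -1/287378 ≈ -3.4797e-6
(125274 + f) + t = (125274 - 1884/131) - 1/287378 = 16409010/131 - 1/287378 = 4715588475649/37646518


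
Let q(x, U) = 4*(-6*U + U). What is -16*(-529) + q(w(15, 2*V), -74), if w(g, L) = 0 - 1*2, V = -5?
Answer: 9944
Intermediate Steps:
w(g, L) = -2 (w(g, L) = 0 - 2 = -2)
q(x, U) = -20*U (q(x, U) = 4*(-5*U) = -20*U)
-16*(-529) + q(w(15, 2*V), -74) = -16*(-529) - 20*(-74) = 8464 + 1480 = 9944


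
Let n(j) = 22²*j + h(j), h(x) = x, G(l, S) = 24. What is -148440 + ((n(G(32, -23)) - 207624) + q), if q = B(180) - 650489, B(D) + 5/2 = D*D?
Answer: -1925031/2 ≈ -9.6252e+5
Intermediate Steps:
B(D) = -5/2 + D² (B(D) = -5/2 + D*D = -5/2 + D²)
q = -1236183/2 (q = (-5/2 + 180²) - 650489 = (-5/2 + 32400) - 650489 = 64795/2 - 650489 = -1236183/2 ≈ -6.1809e+5)
n(j) = 485*j (n(j) = 22²*j + j = 484*j + j = 485*j)
-148440 + ((n(G(32, -23)) - 207624) + q) = -148440 + ((485*24 - 207624) - 1236183/2) = -148440 + ((11640 - 207624) - 1236183/2) = -148440 + (-195984 - 1236183/2) = -148440 - 1628151/2 = -1925031/2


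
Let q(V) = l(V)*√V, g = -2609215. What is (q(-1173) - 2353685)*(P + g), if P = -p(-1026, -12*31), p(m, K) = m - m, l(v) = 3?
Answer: 6141270207275 - 7827645*I*√1173 ≈ 6.1413e+12 - 2.6809e+8*I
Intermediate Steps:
p(m, K) = 0
q(V) = 3*√V
P = 0 (P = -1*0 = 0)
(q(-1173) - 2353685)*(P + g) = (3*√(-1173) - 2353685)*(0 - 2609215) = (3*(I*√1173) - 2353685)*(-2609215) = (3*I*√1173 - 2353685)*(-2609215) = (-2353685 + 3*I*√1173)*(-2609215) = 6141270207275 - 7827645*I*√1173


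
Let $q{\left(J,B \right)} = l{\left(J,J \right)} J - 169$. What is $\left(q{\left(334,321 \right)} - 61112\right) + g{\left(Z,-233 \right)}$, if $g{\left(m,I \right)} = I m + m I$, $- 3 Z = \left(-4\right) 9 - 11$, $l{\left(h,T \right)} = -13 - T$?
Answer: $- \frac{553439}{3} \approx -1.8448 \cdot 10^{5}$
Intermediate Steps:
$Z = \frac{47}{3}$ ($Z = - \frac{\left(-4\right) 9 - 11}{3} = - \frac{-36 - 11}{3} = \left(- \frac{1}{3}\right) \left(-47\right) = \frac{47}{3} \approx 15.667$)
$q{\left(J,B \right)} = -169 + J \left(-13 - J\right)$ ($q{\left(J,B \right)} = \left(-13 - J\right) J - 169 = J \left(-13 - J\right) - 169 = -169 + J \left(-13 - J\right)$)
$g{\left(m,I \right)} = 2 I m$ ($g{\left(m,I \right)} = I m + I m = 2 I m$)
$\left(q{\left(334,321 \right)} - 61112\right) + g{\left(Z,-233 \right)} = \left(\left(-169 - 334 \left(13 + 334\right)\right) - 61112\right) + 2 \left(-233\right) \frac{47}{3} = \left(\left(-169 - 334 \cdot 347\right) - 61112\right) - \frac{21902}{3} = \left(\left(-169 - 115898\right) - 61112\right) - \frac{21902}{3} = \left(-116067 - 61112\right) - \frac{21902}{3} = -177179 - \frac{21902}{3} = - \frac{553439}{3}$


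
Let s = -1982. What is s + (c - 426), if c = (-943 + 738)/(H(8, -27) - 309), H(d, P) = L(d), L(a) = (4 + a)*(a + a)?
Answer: -281531/117 ≈ -2406.2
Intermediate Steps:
L(a) = 2*a*(4 + a) (L(a) = (4 + a)*(2*a) = 2*a*(4 + a))
H(d, P) = 2*d*(4 + d)
c = 205/117 (c = (-943 + 738)/(2*8*(4 + 8) - 309) = -205/(2*8*12 - 309) = -205/(192 - 309) = -205/(-117) = -205*(-1/117) = 205/117 ≈ 1.7521)
s + (c - 426) = -1982 + (205/117 - 426) = -1982 - 49637/117 = -281531/117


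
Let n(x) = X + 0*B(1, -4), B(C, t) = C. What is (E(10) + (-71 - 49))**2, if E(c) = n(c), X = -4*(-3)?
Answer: 11664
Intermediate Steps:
X = 12
n(x) = 12 (n(x) = 12 + 0*1 = 12 + 0 = 12)
E(c) = 12
(E(10) + (-71 - 49))**2 = (12 + (-71 - 49))**2 = (12 - 120)**2 = (-108)**2 = 11664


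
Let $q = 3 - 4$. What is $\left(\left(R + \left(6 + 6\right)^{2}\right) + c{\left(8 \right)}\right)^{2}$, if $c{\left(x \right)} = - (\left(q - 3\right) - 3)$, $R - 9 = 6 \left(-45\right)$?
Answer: $12100$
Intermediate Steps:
$R = -261$ ($R = 9 + 6 \left(-45\right) = 9 - 270 = -261$)
$q = -1$
$c{\left(x \right)} = 7$ ($c{\left(x \right)} = - (\left(-1 - 3\right) - 3) = - (-4 - 3) = \left(-1\right) \left(-7\right) = 7$)
$\left(\left(R + \left(6 + 6\right)^{2}\right) + c{\left(8 \right)}\right)^{2} = \left(\left(-261 + \left(6 + 6\right)^{2}\right) + 7\right)^{2} = \left(\left(-261 + 12^{2}\right) + 7\right)^{2} = \left(\left(-261 + 144\right) + 7\right)^{2} = \left(-117 + 7\right)^{2} = \left(-110\right)^{2} = 12100$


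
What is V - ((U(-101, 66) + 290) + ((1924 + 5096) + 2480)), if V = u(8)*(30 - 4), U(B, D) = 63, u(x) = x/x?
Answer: -9827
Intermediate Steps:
u(x) = 1
V = 26 (V = 1*(30 - 4) = 1*26 = 26)
V - ((U(-101, 66) + 290) + ((1924 + 5096) + 2480)) = 26 - ((63 + 290) + ((1924 + 5096) + 2480)) = 26 - (353 + (7020 + 2480)) = 26 - (353 + 9500) = 26 - 1*9853 = 26 - 9853 = -9827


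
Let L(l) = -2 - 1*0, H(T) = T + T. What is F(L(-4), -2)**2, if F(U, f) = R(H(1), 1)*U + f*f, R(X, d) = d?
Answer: 4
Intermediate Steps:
H(T) = 2*T
L(l) = -2 (L(l) = -2 + 0 = -2)
F(U, f) = U + f**2 (F(U, f) = 1*U + f*f = U + f**2)
F(L(-4), -2)**2 = (-2 + (-2)**2)**2 = (-2 + 4)**2 = 2**2 = 4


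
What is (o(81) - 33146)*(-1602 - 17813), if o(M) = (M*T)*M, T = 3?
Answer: 261384145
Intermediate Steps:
o(M) = 3*M² (o(M) = (M*3)*M = (3*M)*M = 3*M²)
(o(81) - 33146)*(-1602 - 17813) = (3*81² - 33146)*(-1602 - 17813) = (3*6561 - 33146)*(-19415) = (19683 - 33146)*(-19415) = -13463*(-19415) = 261384145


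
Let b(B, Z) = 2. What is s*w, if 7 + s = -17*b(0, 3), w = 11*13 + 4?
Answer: -6027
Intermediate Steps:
w = 147 (w = 143 + 4 = 147)
s = -41 (s = -7 - 17*2 = -7 - 34 = -41)
s*w = -41*147 = -6027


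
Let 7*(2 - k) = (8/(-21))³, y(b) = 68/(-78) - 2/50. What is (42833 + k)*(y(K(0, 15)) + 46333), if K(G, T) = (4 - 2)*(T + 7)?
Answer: 365718681737014/184275 ≈ 1.9846e+9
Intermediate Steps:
K(G, T) = 14 + 2*T (K(G, T) = 2*(7 + T) = 14 + 2*T)
y(b) = -889/975 (y(b) = 68*(-1/78) - 2*1/50 = -34/39 - 1/25 = -889/975)
k = 130166/64827 (k = 2 - (8/(-21))³/7 = 2 - (8*(-1/21))³/7 = 2 - (-8/21)³/7 = 2 - ⅐*(-512/9261) = 2 + 512/64827 = 130166/64827 ≈ 2.0079)
(42833 + k)*(y(K(0, 15)) + 46333) = (42833 + 130166/64827)*(-889/975 + 46333) = (2776865057/64827)*(45173786/975) = 365718681737014/184275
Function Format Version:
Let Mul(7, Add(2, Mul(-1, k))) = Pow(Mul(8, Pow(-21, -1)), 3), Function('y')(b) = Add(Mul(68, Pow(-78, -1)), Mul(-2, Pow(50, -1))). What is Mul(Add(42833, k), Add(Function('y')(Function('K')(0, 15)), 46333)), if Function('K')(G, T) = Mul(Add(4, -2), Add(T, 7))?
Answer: Rational(365718681737014, 184275) ≈ 1.9846e+9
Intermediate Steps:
Function('K')(G, T) = Add(14, Mul(2, T)) (Function('K')(G, T) = Mul(2, Add(7, T)) = Add(14, Mul(2, T)))
Function('y')(b) = Rational(-889, 975) (Function('y')(b) = Add(Mul(68, Rational(-1, 78)), Mul(-2, Rational(1, 50))) = Add(Rational(-34, 39), Rational(-1, 25)) = Rational(-889, 975))
k = Rational(130166, 64827) (k = Add(2, Mul(Rational(-1, 7), Pow(Mul(8, Pow(-21, -1)), 3))) = Add(2, Mul(Rational(-1, 7), Pow(Mul(8, Rational(-1, 21)), 3))) = Add(2, Mul(Rational(-1, 7), Pow(Rational(-8, 21), 3))) = Add(2, Mul(Rational(-1, 7), Rational(-512, 9261))) = Add(2, Rational(512, 64827)) = Rational(130166, 64827) ≈ 2.0079)
Mul(Add(42833, k), Add(Function('y')(Function('K')(0, 15)), 46333)) = Mul(Add(42833, Rational(130166, 64827)), Add(Rational(-889, 975), 46333)) = Mul(Rational(2776865057, 64827), Rational(45173786, 975)) = Rational(365718681737014, 184275)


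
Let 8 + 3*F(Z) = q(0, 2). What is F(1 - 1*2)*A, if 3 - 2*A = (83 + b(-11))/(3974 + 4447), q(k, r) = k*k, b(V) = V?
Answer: -11196/2807 ≈ -3.9886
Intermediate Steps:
q(k, r) = k²
F(Z) = -8/3 (F(Z) = -8/3 + (⅓)*0² = -8/3 + (⅓)*0 = -8/3 + 0 = -8/3)
A = 8397/5614 (A = 3/2 - (83 - 11)/(2*(3974 + 4447)) = 3/2 - 36/8421 = 3/2 - ½*24/2807 = 3/2 - 12/2807 = 8397/5614 ≈ 1.4957)
F(1 - 1*2)*A = -8/3*8397/5614 = -11196/2807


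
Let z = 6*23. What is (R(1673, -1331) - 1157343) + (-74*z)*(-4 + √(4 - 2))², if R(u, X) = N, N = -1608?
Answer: -1342767 + 81696*√2 ≈ -1.2272e+6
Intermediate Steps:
z = 138
R(u, X) = -1608
(R(1673, -1331) - 1157343) + (-74*z)*(-4 + √(4 - 2))² = (-1608 - 1157343) + (-74*138)*(-4 + √(4 - 2))² = -1158951 - 10212*(-4 + √2)²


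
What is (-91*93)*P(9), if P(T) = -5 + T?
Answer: -33852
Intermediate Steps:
(-91*93)*P(9) = (-91*93)*(-5 + 9) = -8463*4 = -33852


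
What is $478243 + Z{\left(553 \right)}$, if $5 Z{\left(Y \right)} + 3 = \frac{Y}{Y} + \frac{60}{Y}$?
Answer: $\frac{1322340849}{2765} \approx 4.7824 \cdot 10^{5}$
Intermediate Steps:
$Z{\left(Y \right)} = - \frac{2}{5} + \frac{12}{Y}$ ($Z{\left(Y \right)} = - \frac{3}{5} + \frac{\frac{Y}{Y} + \frac{60}{Y}}{5} = - \frac{3}{5} + \frac{1 + \frac{60}{Y}}{5} = - \frac{3}{5} + \left(\frac{1}{5} + \frac{12}{Y}\right) = - \frac{2}{5} + \frac{12}{Y}$)
$478243 + Z{\left(553 \right)} = 478243 - \left(\frac{2}{5} - \frac{12}{553}\right) = 478243 + \left(- \frac{2}{5} + 12 \cdot \frac{1}{553}\right) = 478243 + \left(- \frac{2}{5} + \frac{12}{553}\right) = 478243 - \frac{1046}{2765} = \frac{1322340849}{2765}$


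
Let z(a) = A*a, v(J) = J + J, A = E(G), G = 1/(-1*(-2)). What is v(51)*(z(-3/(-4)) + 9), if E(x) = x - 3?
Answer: 2907/4 ≈ 726.75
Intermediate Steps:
G = 1/2 ≈ 0.50000
E(x) = -3 + x
A = -5/2 (A = -3 + 1/2 = -5/2 ≈ -2.5000)
v(J) = 2*J
z(a) = -5*a/2
v(51)*(z(-3/(-4)) + 9) = (2*51)*(-(-15)/(2*(-4)) + 9) = 102*(-(-15)*(-1)/(2*4) + 9) = 102*(-5/2*3/4 + 9) = 102*(-15/8 + 9) = 102*(57/8) = 2907/4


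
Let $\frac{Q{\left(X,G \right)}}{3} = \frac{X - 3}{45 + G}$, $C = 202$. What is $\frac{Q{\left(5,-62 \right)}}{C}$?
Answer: $- \frac{3}{1717} \approx -0.0017472$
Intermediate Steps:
$Q{\left(X,G \right)} = \frac{3 \left(-3 + X\right)}{45 + G}$ ($Q{\left(X,G \right)} = 3 \frac{X - 3}{45 + G} = 3 \frac{-3 + X}{45 + G} = \frac{3 \left(-3 + X\right)}{45 + G}$)
$\frac{Q{\left(5,-62 \right)}}{C} = \frac{3 \frac{1}{45 - 62} \left(-3 + 5\right)}{202} = 3 \frac{1}{-17} \cdot 2 \cdot \frac{1}{202} = 3 \left(- \frac{1}{17}\right) 2 \cdot \frac{1}{202} = \left(- \frac{6}{17}\right) \frac{1}{202} = - \frac{3}{1717}$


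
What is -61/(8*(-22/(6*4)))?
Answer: 183/22 ≈ 8.3182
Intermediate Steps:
-61/(8*(-22/(6*4))) = -61/(8*(-22/24)) = -61/(8*(-22*1/24)) = -61/(8*(-11/12)) = -61/(-22/3) = -61*(-3/22) = 183/22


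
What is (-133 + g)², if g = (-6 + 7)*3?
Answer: 16900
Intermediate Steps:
g = 3 (g = 1*3 = 3)
(-133 + g)² = (-133 + 3)² = (-130)² = 16900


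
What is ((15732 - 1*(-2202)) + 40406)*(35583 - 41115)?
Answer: -322736880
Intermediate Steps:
((15732 - 1*(-2202)) + 40406)*(35583 - 41115) = ((15732 + 2202) + 40406)*(-5532) = (17934 + 40406)*(-5532) = 58340*(-5532) = -322736880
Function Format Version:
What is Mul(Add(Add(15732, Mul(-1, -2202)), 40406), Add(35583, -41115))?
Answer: -322736880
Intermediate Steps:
Mul(Add(Add(15732, Mul(-1, -2202)), 40406), Add(35583, -41115)) = Mul(Add(Add(15732, 2202), 40406), -5532) = Mul(Add(17934, 40406), -5532) = Mul(58340, -5532) = -322736880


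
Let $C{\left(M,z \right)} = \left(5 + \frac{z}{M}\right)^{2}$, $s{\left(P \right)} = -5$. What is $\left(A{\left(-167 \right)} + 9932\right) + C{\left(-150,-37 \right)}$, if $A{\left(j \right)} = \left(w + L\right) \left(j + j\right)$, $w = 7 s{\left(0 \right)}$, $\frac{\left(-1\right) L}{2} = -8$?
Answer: $\frac{366874369}{22500} \approx 16306.0$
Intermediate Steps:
$L = 16$ ($L = \left(-2\right) \left(-8\right) = 16$)
$w = -35$ ($w = 7 \left(-5\right) = -35$)
$A{\left(j \right)} = - 38 j$ ($A{\left(j \right)} = \left(-35 + 16\right) \left(j + j\right) = - 19 \cdot 2 j = - 38 j$)
$\left(A{\left(-167 \right)} + 9932\right) + C{\left(-150,-37 \right)} = \left(\left(-38\right) \left(-167\right) + 9932\right) + \frac{\left(-37 + 5 \left(-150\right)\right)^{2}}{22500} = \left(6346 + 9932\right) + \frac{\left(-37 - 750\right)^{2}}{22500} = 16278 + \frac{\left(-787\right)^{2}}{22500} = 16278 + \frac{1}{22500} \cdot 619369 = 16278 + \frac{619369}{22500} = \frac{366874369}{22500}$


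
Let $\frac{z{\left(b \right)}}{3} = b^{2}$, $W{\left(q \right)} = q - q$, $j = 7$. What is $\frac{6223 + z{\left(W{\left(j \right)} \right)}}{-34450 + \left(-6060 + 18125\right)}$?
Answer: $- \frac{6223}{22385} \approx -0.278$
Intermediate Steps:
$W{\left(q \right)} = 0$
$z{\left(b \right)} = 3 b^{2}$
$\frac{6223 + z{\left(W{\left(j \right)} \right)}}{-34450 + \left(-6060 + 18125\right)} = \frac{6223 + 3 \cdot 0^{2}}{-34450 + \left(-6060 + 18125\right)} = \frac{6223 + 3 \cdot 0}{-34450 + 12065} = \frac{6223 + 0}{-22385} = 6223 \left(- \frac{1}{22385}\right) = - \frac{6223}{22385}$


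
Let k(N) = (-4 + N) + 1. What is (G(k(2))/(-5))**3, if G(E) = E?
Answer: 1/125 ≈ 0.0080000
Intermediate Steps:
k(N) = -3 + N
(G(k(2))/(-5))**3 = ((-3 + 2)/(-5))**3 = (-1*(-1/5))**3 = (1/5)**3 = 1/125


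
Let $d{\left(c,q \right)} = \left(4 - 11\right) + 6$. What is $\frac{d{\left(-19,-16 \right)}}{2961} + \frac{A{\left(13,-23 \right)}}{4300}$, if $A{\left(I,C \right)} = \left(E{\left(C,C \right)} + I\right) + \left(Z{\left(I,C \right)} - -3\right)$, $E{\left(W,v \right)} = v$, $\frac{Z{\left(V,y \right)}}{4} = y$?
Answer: $- \frac{297439}{12732300} \approx -0.023361$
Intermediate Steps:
$Z{\left(V,y \right)} = 4 y$
$d{\left(c,q \right)} = -1$ ($d{\left(c,q \right)} = -7 + 6 = -1$)
$A{\left(I,C \right)} = 3 + I + 5 C$ ($A{\left(I,C \right)} = \left(C + I\right) + \left(4 C - -3\right) = \left(C + I\right) + \left(4 C + 3\right) = \left(C + I\right) + \left(3 + 4 C\right) = 3 + I + 5 C$)
$\frac{d{\left(-19,-16 \right)}}{2961} + \frac{A{\left(13,-23 \right)}}{4300} = - \frac{1}{2961} + \frac{3 + 13 + 5 \left(-23\right)}{4300} = \left(-1\right) \frac{1}{2961} + \left(3 + 13 - 115\right) \frac{1}{4300} = - \frac{1}{2961} - \frac{99}{4300} = - \frac{297439}{12732300}$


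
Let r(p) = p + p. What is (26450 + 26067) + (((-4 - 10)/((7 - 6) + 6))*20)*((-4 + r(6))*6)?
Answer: 50597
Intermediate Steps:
r(p) = 2*p
(26450 + 26067) + (((-4 - 10)/((7 - 6) + 6))*20)*((-4 + r(6))*6) = (26450 + 26067) + (((-4 - 10)/((7 - 6) + 6))*20)*((-4 + 2*6)*6) = 52517 + (-14/(1 + 6)*20)*((-4 + 12)*6) = 52517 + (-14/7*20)*(8*6) = 52517 + (-14*1/7*20)*48 = 52517 - 2*20*48 = 52517 - 40*48 = 52517 - 1920 = 50597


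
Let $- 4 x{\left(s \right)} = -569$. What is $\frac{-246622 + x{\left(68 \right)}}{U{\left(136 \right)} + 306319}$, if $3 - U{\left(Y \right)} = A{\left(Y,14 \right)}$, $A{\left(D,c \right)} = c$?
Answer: $- \frac{985919}{1225232} \approx -0.80468$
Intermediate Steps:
$x{\left(s \right)} = \frac{569}{4}$ ($x{\left(s \right)} = \left(- \frac{1}{4}\right) \left(-569\right) = \frac{569}{4}$)
$U{\left(Y \right)} = -11$ ($U{\left(Y \right)} = 3 - 14 = -11$)
$\frac{-246622 + x{\left(68 \right)}}{U{\left(136 \right)} + 306319} = \frac{-246622 + \frac{569}{4}}{-11 + 306319} = - \frac{985919}{4 \cdot 306308} = \left(- \frac{985919}{4}\right) \frac{1}{306308} = - \frac{985919}{1225232}$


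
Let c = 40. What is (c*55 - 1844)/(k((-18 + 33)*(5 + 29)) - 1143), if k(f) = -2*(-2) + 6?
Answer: -356/1133 ≈ -0.31421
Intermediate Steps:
k(f) = 10 (k(f) = 4 + 6 = 10)
(c*55 - 1844)/(k((-18 + 33)*(5 + 29)) - 1143) = (40*55 - 1844)/(10 - 1143) = (2200 - 1844)/(-1133) = 356*(-1/1133) = -356/1133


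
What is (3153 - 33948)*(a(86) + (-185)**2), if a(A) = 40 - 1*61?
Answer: -1053312180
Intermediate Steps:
a(A) = -21 (a(A) = 40 - 61 = -21)
(3153 - 33948)*(a(86) + (-185)**2) = (3153 - 33948)*(-21 + (-185)**2) = -30795*(-21 + 34225) = -30795*34204 = -1053312180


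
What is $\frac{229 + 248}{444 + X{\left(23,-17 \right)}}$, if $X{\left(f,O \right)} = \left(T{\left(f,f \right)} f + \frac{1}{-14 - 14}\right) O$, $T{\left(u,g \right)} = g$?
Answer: $- \frac{1484}{26595} \approx -0.0558$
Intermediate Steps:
$X{\left(f,O \right)} = O \left(- \frac{1}{28} + f^{2}\right)$ ($X{\left(f,O \right)} = \left(f f + \frac{1}{-14 - 14}\right) O = \left(f^{2} + \frac{1}{-28}\right) O = \left(f^{2} - \frac{1}{28}\right) O = \left(- \frac{1}{28} + f^{2}\right) O = O \left(- \frac{1}{28} + f^{2}\right)$)
$\frac{229 + 248}{444 + X{\left(23,-17 \right)}} = \frac{229 + 248}{444 - 17 \left(- \frac{1}{28} + 23^{2}\right)} = \frac{477}{444 - 17 \left(- \frac{1}{28} + 529\right)} = \frac{477}{444 - \frac{251787}{28}} = \frac{477}{- \frac{239355}{28}} = 477 \left(- \frac{28}{239355}\right) = - \frac{1484}{26595}$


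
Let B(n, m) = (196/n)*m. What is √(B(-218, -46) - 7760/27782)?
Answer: 2*√23543682859813/1514119 ≈ 6.4092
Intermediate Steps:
B(n, m) = 196*m/n
√(B(-218, -46) - 7760/27782) = √(196*(-46)/(-218) - 7760/27782) = √(196*(-46)*(-1/218) - 7760*1/27782) = √(4508/109 - 3880/13891) = √(62197708/1514119) = 2*√23543682859813/1514119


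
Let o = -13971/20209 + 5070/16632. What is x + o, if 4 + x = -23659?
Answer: -189372497533/8002764 ≈ -23663.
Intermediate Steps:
x = -23663 (x = -4 - 23659 = -23663)
o = -3093001/8002764 (o = -13971*1/20209 + 5070*(1/16632) = -13971/20209 + 845/2772 = -3093001/8002764 ≈ -0.38649)
x + o = -23663 - 3093001/8002764 = -189372497533/8002764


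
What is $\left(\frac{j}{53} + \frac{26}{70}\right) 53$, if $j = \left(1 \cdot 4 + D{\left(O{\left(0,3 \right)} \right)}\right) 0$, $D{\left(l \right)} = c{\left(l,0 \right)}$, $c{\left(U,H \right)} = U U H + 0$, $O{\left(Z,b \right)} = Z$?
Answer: $\frac{689}{35} \approx 19.686$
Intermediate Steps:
$c{\left(U,H \right)} = H U^{2}$ ($c{\left(U,H \right)} = U^{2} H + 0 = H U^{2} + 0 = H U^{2}$)
$D{\left(l \right)} = 0$ ($D{\left(l \right)} = 0 l^{2} = 0$)
$j = 0$ ($j = \left(1 \cdot 4 + 0\right) 0 = \left(4 + 0\right) 0 = 4 \cdot 0 = 0$)
$\left(\frac{j}{53} + \frac{26}{70}\right) 53 = \left(\frac{0}{53} + \frac{26}{70}\right) 53 = \left(0 \cdot \frac{1}{53} + 26 \cdot \frac{1}{70}\right) 53 = \left(0 + \frac{13}{35}\right) 53 = \frac{13}{35} \cdot 53 = \frac{689}{35}$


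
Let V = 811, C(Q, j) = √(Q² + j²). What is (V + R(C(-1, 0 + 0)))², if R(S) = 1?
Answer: 659344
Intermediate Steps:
(V + R(C(-1, 0 + 0)))² = (811 + 1)² = 812² = 659344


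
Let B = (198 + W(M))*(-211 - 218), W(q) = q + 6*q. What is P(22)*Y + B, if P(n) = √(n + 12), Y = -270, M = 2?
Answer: -90948 - 270*√34 ≈ -92522.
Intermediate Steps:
P(n) = √(12 + n)
W(q) = 7*q
B = -90948 (B = (198 + 7*2)*(-211 - 218) = (198 + 14)*(-429) = 212*(-429) = -90948)
P(22)*Y + B = √(12 + 22)*(-270) - 90948 = √34*(-270) - 90948 = -270*√34 - 90948 = -90948 - 270*√34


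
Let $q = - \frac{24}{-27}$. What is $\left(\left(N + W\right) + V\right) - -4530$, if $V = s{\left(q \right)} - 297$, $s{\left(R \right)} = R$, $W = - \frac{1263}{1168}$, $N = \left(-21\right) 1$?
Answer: $\frac{44274521}{10512} \approx 4211.8$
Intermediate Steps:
$N = -21$
$W = - \frac{1263}{1168}$ ($W = \left(-1263\right) \frac{1}{1168} = - \frac{1263}{1168} \approx -1.0813$)
$q = \frac{8}{9}$ ($q = \left(-24\right) \left(- \frac{1}{27}\right) = \frac{8}{9} \approx 0.88889$)
$V = - \frac{2665}{9}$ ($V = \frac{8}{9} - 297 = - \frac{2665}{9} \approx -296.11$)
$\left(\left(N + W\right) + V\right) - -4530 = \left(\left(-21 - \frac{1263}{1168}\right) - \frac{2665}{9}\right) - -4530 = \left(- \frac{25791}{1168} - \frac{2665}{9}\right) + 4530 = - \frac{3344839}{10512} + 4530 = \frac{44274521}{10512}$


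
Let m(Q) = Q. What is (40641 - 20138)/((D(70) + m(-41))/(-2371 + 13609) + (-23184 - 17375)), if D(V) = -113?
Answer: -115206357/227901098 ≈ -0.50551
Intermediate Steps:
(40641 - 20138)/((D(70) + m(-41))/(-2371 + 13609) + (-23184 - 17375)) = (40641 - 20138)/((-113 - 41)/(-2371 + 13609) + (-23184 - 17375)) = 20503/(-154/11238 - 40559) = 20503/(-154*1/11238 - 40559) = 20503/(-77/5619 - 40559) = 20503/(-227901098/5619) = 20503*(-5619/227901098) = -115206357/227901098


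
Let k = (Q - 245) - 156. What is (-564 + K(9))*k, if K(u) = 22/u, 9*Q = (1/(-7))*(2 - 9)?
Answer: 18234832/81 ≈ 2.2512e+5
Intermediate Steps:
Q = 1/9 (Q = ((1/(-7))*(2 - 9))/9 = ((1*(-1/7))*(-7))/9 = (-1/7*(-7))/9 = (1/9)*1 = 1/9 ≈ 0.11111)
k = -3608/9 (k = (1/9 - 245) - 156 = -2204/9 - 156 = -3608/9 ≈ -400.89)
(-564 + K(9))*k = (-564 + 22/9)*(-3608/9) = -5054/9*(-3608/9) = 18234832/81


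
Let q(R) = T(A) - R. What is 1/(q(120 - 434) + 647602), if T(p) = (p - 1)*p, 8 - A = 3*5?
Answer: 1/647972 ≈ 1.5433e-6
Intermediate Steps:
A = -7 (A = 8 - 3*5 = 8 - 1*15 = 8 - 15 = -7)
T(p) = p*(-1 + p) (T(p) = (-1 + p)*p = p*(-1 + p))
q(R) = 56 - R (q(R) = -7*(-1 - 7) - R = -7*(-8) - R = 56 - R)
1/(q(120 - 434) + 647602) = 1/((56 - (120 - 434)) + 647602) = 1/((56 - 1*(-314)) + 647602) = 1/((56 + 314) + 647602) = 1/(370 + 647602) = 1/647972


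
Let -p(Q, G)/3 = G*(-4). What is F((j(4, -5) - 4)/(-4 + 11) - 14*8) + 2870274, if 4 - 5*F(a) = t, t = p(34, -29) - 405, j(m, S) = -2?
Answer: 14352127/5 ≈ 2.8704e+6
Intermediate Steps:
p(Q, G) = 12*G (p(Q, G) = -3*G*(-4) = -(-12)*G = 12*G)
t = -753 (t = 12*(-29) - 405 = -348 - 405 = -753)
F(a) = 757/5 (F(a) = ⅘ - ⅕*(-753) = ⅘ + 753/5 = 757/5)
F((j(4, -5) - 4)/(-4 + 11) - 14*8) + 2870274 = 757/5 + 2870274 = 14352127/5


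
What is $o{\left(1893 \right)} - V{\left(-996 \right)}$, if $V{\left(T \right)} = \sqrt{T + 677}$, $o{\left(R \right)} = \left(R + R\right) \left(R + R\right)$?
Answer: $14333796 - i \sqrt{319} \approx 1.4334 \cdot 10^{7} - 17.861 i$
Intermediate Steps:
$o{\left(R \right)} = 4 R^{2}$ ($o{\left(R \right)} = 2 R 2 R = 4 R^{2}$)
$V{\left(T \right)} = \sqrt{677 + T}$
$o{\left(1893 \right)} - V{\left(-996 \right)} = 4 \cdot 1893^{2} - \sqrt{677 - 996} = 4 \cdot 3583449 - \sqrt{-319} = 14333796 - i \sqrt{319}$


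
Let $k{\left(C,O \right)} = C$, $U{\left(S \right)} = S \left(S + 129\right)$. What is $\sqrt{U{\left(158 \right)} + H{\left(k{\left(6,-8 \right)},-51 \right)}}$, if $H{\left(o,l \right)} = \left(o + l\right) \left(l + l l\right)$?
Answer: $2 i \sqrt{17351} \approx 263.45 i$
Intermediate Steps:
$U{\left(S \right)} = S \left(129 + S\right)$
$H{\left(o,l \right)} = \left(l + o\right) \left(l + l^{2}\right)$
$\sqrt{U{\left(158 \right)} + H{\left(k{\left(6,-8 \right)},-51 \right)}} = \sqrt{158 \left(129 + 158\right) - 51 \left(-51 + 6 + \left(-51\right)^{2} - 306\right)} = \sqrt{158 \cdot 287 - 51 \left(-51 + 6 + 2601 - 306\right)} = \sqrt{45346 - 114750} = \sqrt{-69404} = 2 i \sqrt{17351}$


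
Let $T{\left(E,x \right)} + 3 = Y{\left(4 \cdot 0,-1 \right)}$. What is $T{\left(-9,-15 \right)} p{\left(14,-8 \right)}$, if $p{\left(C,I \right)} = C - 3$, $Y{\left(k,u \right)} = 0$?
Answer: $-33$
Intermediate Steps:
$T{\left(E,x \right)} = -3$ ($T{\left(E,x \right)} = -3 + 0 = -3$)
$p{\left(C,I \right)} = -3 + C$ ($p{\left(C,I \right)} = C - 3 = -3 + C$)
$T{\left(-9,-15 \right)} p{\left(14,-8 \right)} = - 3 \left(-3 + 14\right) = \left(-3\right) 11 = -33$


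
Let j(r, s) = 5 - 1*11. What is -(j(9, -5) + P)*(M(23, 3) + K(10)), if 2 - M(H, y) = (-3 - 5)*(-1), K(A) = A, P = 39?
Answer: -132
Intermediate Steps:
j(r, s) = -6 (j(r, s) = 5 - 11 = -6)
M(H, y) = -6 (M(H, y) = 2 - (-3 - 5)*(-1) = 2 - (-8)*(-1) = 2 - 1*8 = 2 - 8 = -6)
-(j(9, -5) + P)*(M(23, 3) + K(10)) = -(-6 + 39)*(-6 + 10) = -33*4 = -1*132 = -132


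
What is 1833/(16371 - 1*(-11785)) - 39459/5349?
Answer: -367067629/50202148 ≈ -7.3118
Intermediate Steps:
1833/(16371 - 1*(-11785)) - 39459/5349 = 1833/(16371 + 11785) - 39459*1/5349 = 1833/28156 - 13153/1783 = -367067629/50202148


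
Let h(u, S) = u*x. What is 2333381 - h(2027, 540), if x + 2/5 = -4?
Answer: 11711499/5 ≈ 2.3423e+6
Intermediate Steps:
x = -22/5 (x = -2/5 - 4 = -22/5 ≈ -4.4000)
h(u, S) = -22*u/5 (h(u, S) = u*(-22/5) = -22*u/5)
2333381 - h(2027, 540) = 2333381 - (-22)*2027/5 = 2333381 - 1*(-44594/5) = 2333381 + 44594/5 = 11711499/5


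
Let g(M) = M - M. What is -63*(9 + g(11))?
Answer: -567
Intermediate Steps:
g(M) = 0
-63*(9 + g(11)) = -63*(9 + 0) = -63*9 = -567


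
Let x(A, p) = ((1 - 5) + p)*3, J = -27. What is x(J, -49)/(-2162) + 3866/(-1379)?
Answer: -8139031/2981398 ≈ -2.7299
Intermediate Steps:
x(A, p) = -12 + 3*p (x(A, p) = (-4 + p)*3 = -12 + 3*p)
x(J, -49)/(-2162) + 3866/(-1379) = (-12 + 3*(-49))/(-2162) + 3866/(-1379) = (-12 - 147)*(-1/2162) + 3866*(-1/1379) = -159*(-1/2162) - 3866/1379 = 159/2162 - 3866/1379 = -8139031/2981398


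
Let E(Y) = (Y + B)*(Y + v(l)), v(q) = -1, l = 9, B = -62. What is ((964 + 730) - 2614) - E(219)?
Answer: -35146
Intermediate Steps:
E(Y) = (-1 + Y)*(-62 + Y) (E(Y) = (Y - 62)*(Y - 1) = (-62 + Y)*(-1 + Y) = (-1 + Y)*(-62 + Y))
((964 + 730) - 2614) - E(219) = ((964 + 730) - 2614) - (62 + 219² - 63*219) = (1694 - 2614) - (62 + 47961 - 13797) = -920 - 1*34226 = -920 - 34226 = -35146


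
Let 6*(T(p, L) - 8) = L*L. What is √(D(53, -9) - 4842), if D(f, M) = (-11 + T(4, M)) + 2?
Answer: I*√19318/2 ≈ 69.495*I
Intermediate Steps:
T(p, L) = 8 + L²/6 (T(p, L) = 8 + (L*L)/6 = 8 + L²/6)
D(f, M) = -1 + M²/6 (D(f, M) = (-11 + (8 + M²/6)) + 2 = (-3 + M²/6) + 2 = -1 + M²/6)
√(D(53, -9) - 4842) = √((-1 + (⅙)*(-9)²) - 4842) = √((-1 + (⅙)*81) - 4842) = √((-1 + 27/2) - 4842) = √(25/2 - 4842) = √(-9659/2) = I*√19318/2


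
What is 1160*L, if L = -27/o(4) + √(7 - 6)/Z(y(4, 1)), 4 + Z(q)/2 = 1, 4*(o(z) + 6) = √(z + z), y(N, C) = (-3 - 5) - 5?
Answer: 1086340/213 + 31320*√2/71 ≈ 5724.0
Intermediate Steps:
y(N, C) = -13 (y(N, C) = -8 - 5 = -13)
o(z) = -6 + √2*√z/4 (o(z) = -6 + √(z + z)/4 = -6 + √(2*z)/4 = -6 + (√2*√z)/4 = -6 + √2*√z/4)
Z(q) = -6 (Z(q) = -8 + 2*1 = -8 + 2 = -6)
L = -⅙ - 27/(-6 + √2/2) (L = -27/(-6 + √2*√4/4) + √(7 - 6)/(-6) = -27/(-6 + (¼)*√2*2) + √1*(-⅙) = -27/(-6 + √2/2) + 1*(-⅙) = -27/(-6 + √2/2) - ⅙ = -⅙ - 27/(-6 + √2/2) ≈ 4.9345)
1160*L = 1160*(1873/426 + 27*√2/71) = 1086340/213 + 31320*√2/71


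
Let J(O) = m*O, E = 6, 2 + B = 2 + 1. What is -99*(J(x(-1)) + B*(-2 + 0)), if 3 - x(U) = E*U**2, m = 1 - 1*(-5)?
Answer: 1980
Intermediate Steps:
B = 1 (B = -2 + (2 + 1) = -2 + 3 = 1)
m = 6 (m = 1 + 5 = 6)
x(U) = 3 - 6*U**2
J(O) = 6*O
-99*(J(x(-1)) + B*(-2 + 0)) = -99*(6*(3 - 6*(-1)**2) + 1*(-2 + 0)) = -99*(6*(3 - 6*1) + 1*(-2)) = -99*(6*(3 - 6) - 2) = -99*(6*(-3) - 2) = -99*(-18 - 2) = -99*(-20) = 1980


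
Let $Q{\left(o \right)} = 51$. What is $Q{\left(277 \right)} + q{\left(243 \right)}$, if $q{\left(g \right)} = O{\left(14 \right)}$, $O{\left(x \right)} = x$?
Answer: $65$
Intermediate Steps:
$q{\left(g \right)} = 14$
$Q{\left(277 \right)} + q{\left(243 \right)} = 51 + 14 = 65$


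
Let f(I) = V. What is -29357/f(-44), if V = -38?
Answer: 29357/38 ≈ 772.55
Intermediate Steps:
f(I) = -38
-29357/f(-44) = -29357/(-38) = -29357*(-1/38) = 29357/38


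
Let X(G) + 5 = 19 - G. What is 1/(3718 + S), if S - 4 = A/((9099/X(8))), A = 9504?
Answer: 337/1256426 ≈ 0.00026822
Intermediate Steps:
X(G) = 14 - G (X(G) = -5 + (19 - G) = 14 - G)
S = 3460/337 (S = 4 + 9504/((9099/(14 - 1*8))) = 4 + 9504/((9099/(14 - 8))) = 4 + 9504/((9099/6)) = 4 + 9504/((9099*(1/6))) = 4 + 9504/(3033/2) = 4 + 9504*(2/3033) = 4 + 2112/337 = 3460/337 ≈ 10.267)
1/(3718 + S) = 1/(3718 + 3460/337) = 1/(1256426/337) = 337/1256426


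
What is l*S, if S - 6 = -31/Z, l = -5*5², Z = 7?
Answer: -1375/7 ≈ -196.43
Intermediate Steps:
l = -125 (l = -5*25 = -125)
S = 11/7 (S = 6 - 31/7 = 11/7 ≈ 1.5714)
l*S = -125*11/7 = -1375/7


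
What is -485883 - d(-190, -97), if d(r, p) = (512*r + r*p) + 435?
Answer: -407468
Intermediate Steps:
d(r, p) = 435 + 512*r + p*r (d(r, p) = (512*r + p*r) + 435 = 435 + 512*r + p*r)
-485883 - d(-190, -97) = -485883 - (435 + 512*(-190) - 97*(-190)) = -485883 - (435 - 97280 + 18430) = -485883 - 1*(-78415) = -485883 + 78415 = -407468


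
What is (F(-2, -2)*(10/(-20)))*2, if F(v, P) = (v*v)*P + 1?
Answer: 7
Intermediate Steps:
F(v, P) = 1 + P*v² (F(v, P) = v²*P + 1 = P*v² + 1 = 1 + P*v²)
(F(-2, -2)*(10/(-20)))*2 = ((1 - 2*(-2)²)*(10/(-20)))*2 = ((1 - 2*4)*(10*(-1/20)))*2 = ((1 - 8)*(-½))*2 = -7*(-½)*2 = (7/2)*2 = 7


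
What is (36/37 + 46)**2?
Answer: 3020644/1369 ≈ 2206.5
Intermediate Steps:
(36/37 + 46)**2 = (1738/37)**2 = 3020644/1369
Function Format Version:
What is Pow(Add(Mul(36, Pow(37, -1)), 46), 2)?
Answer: Rational(3020644, 1369) ≈ 2206.5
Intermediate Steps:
Pow(Add(Mul(36, Pow(37, -1)), 46), 2) = Pow(Add(Mul(36, Rational(1, 37)), 46), 2) = Pow(Add(Rational(36, 37), 46), 2) = Pow(Rational(1738, 37), 2) = Rational(3020644, 1369)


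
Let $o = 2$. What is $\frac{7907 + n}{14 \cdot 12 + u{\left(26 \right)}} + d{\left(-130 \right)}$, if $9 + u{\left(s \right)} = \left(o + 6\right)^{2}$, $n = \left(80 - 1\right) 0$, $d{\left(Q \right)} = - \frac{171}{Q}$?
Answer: $\frac{1066043}{28990} \approx 36.773$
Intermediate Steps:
$n = 0$ ($n = 79 \cdot 0 = 0$)
$u{\left(s \right)} = 55$ ($u{\left(s \right)} = -9 + \left(2 + 6\right)^{2} = -9 + 8^{2} = -9 + 64 = 55$)
$\frac{7907 + n}{14 \cdot 12 + u{\left(26 \right)}} + d{\left(-130 \right)} = \frac{7907 + 0}{14 \cdot 12 + 55} - \frac{171}{-130} = \frac{7907}{168 + 55} - - \frac{171}{130} = \frac{7907}{223} + \frac{171}{130} = \frac{1066043}{28990}$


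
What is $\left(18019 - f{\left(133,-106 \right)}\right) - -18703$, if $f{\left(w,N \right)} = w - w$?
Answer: $36722$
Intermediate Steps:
$f{\left(w,N \right)} = 0$
$\left(18019 - f{\left(133,-106 \right)}\right) - -18703 = \left(18019 - 0\right) - -18703 = \left(18019 + 0\right) + 18703 = 18019 + 18703 = 36722$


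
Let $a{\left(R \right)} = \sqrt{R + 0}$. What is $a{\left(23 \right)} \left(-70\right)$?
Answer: $- 70 \sqrt{23} \approx -335.71$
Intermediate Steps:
$a{\left(R \right)} = \sqrt{R}$
$a{\left(23 \right)} \left(-70\right) = \sqrt{23} \left(-70\right) = - 70 \sqrt{23}$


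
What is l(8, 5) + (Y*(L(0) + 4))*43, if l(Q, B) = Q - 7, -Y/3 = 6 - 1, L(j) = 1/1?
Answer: -3224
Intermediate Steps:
L(j) = 1
Y = -15 (Y = -3*(6 - 1) = -3*5 = -15)
l(Q, B) = -7 + Q
l(8, 5) + (Y*(L(0) + 4))*43 = (-7 + 8) - 15*(1 + 4)*43 = 1 - 15*5*43 = 1 - 75*43 = 1 - 3225 = -3224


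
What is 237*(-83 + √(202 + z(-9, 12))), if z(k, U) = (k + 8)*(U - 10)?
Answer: -19671 + 2370*√2 ≈ -16319.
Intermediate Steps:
z(k, U) = (-10 + U)*(8 + k) (z(k, U) = (8 + k)*(-10 + U) = (-10 + U)*(8 + k))
237*(-83 + √(202 + z(-9, 12))) = 237*(-83 + √(202 + (-80 - 10*(-9) + 8*12 + 12*(-9)))) = 237*(-83 + √(202 + (-80 + 90 + 96 - 108))) = 237*(-83 + √(202 - 2)) = 237*(-83 + √200) = 237*(-83 + 10*√2) = -19671 + 2370*√2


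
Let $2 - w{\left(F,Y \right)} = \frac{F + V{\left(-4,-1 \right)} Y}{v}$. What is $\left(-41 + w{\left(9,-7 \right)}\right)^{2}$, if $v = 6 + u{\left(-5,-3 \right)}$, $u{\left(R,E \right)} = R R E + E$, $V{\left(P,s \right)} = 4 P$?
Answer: $\frac{7219969}{5184} \approx 1392.7$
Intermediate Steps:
$u{\left(R,E \right)} = E + E R^{2}$ ($u{\left(R,E \right)} = R^{2} E + E = E R^{2} + E = E + E R^{2}$)
$v = -72$ ($v = 6 - 3 \left(1 + \left(-5\right)^{2}\right) = 6 - 3 \left(1 + 25\right) = 6 - 78 = -72$)
$w{\left(F,Y \right)} = 2 - \frac{2 Y}{9} + \frac{F}{72}$ ($w{\left(F,Y \right)} = 2 - \frac{F + 4 \left(-4\right) Y}{-72} = 2 - \left(F - 16 Y\right) \left(- \frac{1}{72}\right) = 2 - \left(- \frac{F}{72} + \frac{2 Y}{9}\right) = 2 + \left(- \frac{2 Y}{9} + \frac{F}{72}\right) = 2 - \frac{2 Y}{9} + \frac{F}{72}$)
$\left(-41 + w{\left(9,-7 \right)}\right)^{2} = \left(-41 + \left(2 - - \frac{14}{9} + \frac{1}{72} \cdot 9\right)\right)^{2} = \left(-41 + \left(2 + \frac{14}{9} + \frac{1}{8}\right)\right)^{2} = \left(-41 + \frac{265}{72}\right)^{2} = \left(- \frac{2687}{72}\right)^{2} = \frac{7219969}{5184}$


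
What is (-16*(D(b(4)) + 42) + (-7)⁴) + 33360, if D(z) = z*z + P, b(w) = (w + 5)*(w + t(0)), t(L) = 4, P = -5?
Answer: -47775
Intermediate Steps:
b(w) = (4 + w)*(5 + w) (b(w) = (w + 5)*(w + 4) = (5 + w)*(4 + w) = (4 + w)*(5 + w))
D(z) = -5 + z² (D(z) = z*z - 5 = z² - 5 = -5 + z²)
(-16*(D(b(4)) + 42) + (-7)⁴) + 33360 = (-16*((-5 + (20 + 4² + 9*4)²) + 42) + (-7)⁴) + 33360 = (-16*((-5 + (20 + 16 + 36)²) + 42) + 2401) + 33360 = (-16*((-5 + 72²) + 42) + 2401) + 33360 = (-16*((-5 + 5184) + 42) + 2401) + 33360 = (-16*(5179 + 42) + 2401) + 33360 = (-16*5221 + 2401) + 33360 = (-83536 + 2401) + 33360 = -81135 + 33360 = -47775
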